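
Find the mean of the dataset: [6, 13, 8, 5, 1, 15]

8

Step 1: Sum all values: 6 + 13 + 8 + 5 + 1 + 15 = 48
Step 2: Count the number of values: n = 6
Step 3: Mean = sum / n = 48 / 6 = 8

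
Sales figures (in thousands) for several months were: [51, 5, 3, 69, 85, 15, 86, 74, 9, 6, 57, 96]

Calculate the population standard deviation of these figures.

34.8074

Step 1: Compute the mean: 46.3333
Step 2: Sum of squared deviations from the mean: 14538.6667
Step 3: Population variance = 14538.6667 / 12 = 1211.5556
Step 4: Standard deviation = sqrt(1211.5556) = 34.8074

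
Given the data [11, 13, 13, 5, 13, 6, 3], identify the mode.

13

Step 1: Count the frequency of each value:
  3: appears 1 time(s)
  5: appears 1 time(s)
  6: appears 1 time(s)
  11: appears 1 time(s)
  13: appears 3 time(s)
Step 2: The value 13 appears most frequently (3 times).
Step 3: Mode = 13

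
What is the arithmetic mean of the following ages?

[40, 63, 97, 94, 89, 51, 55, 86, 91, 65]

73.1

Step 1: Sum all values: 40 + 63 + 97 + 94 + 89 + 51 + 55 + 86 + 91 + 65 = 731
Step 2: Count the number of values: n = 10
Step 3: Mean = sum / n = 731 / 10 = 73.1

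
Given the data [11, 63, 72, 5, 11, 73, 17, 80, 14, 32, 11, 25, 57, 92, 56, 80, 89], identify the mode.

11

Step 1: Count the frequency of each value:
  5: appears 1 time(s)
  11: appears 3 time(s)
  14: appears 1 time(s)
  17: appears 1 time(s)
  25: appears 1 time(s)
  32: appears 1 time(s)
  56: appears 1 time(s)
  57: appears 1 time(s)
  63: appears 1 time(s)
  72: appears 1 time(s)
  73: appears 1 time(s)
  80: appears 2 time(s)
  89: appears 1 time(s)
  92: appears 1 time(s)
Step 2: The value 11 appears most frequently (3 times).
Step 3: Mode = 11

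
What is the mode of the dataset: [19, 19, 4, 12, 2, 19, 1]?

19

Step 1: Count the frequency of each value:
  1: appears 1 time(s)
  2: appears 1 time(s)
  4: appears 1 time(s)
  12: appears 1 time(s)
  19: appears 3 time(s)
Step 2: The value 19 appears most frequently (3 times).
Step 3: Mode = 19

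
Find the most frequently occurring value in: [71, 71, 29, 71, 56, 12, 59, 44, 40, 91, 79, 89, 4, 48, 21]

71

Step 1: Count the frequency of each value:
  4: appears 1 time(s)
  12: appears 1 time(s)
  21: appears 1 time(s)
  29: appears 1 time(s)
  40: appears 1 time(s)
  44: appears 1 time(s)
  48: appears 1 time(s)
  56: appears 1 time(s)
  59: appears 1 time(s)
  71: appears 3 time(s)
  79: appears 1 time(s)
  89: appears 1 time(s)
  91: appears 1 time(s)
Step 2: The value 71 appears most frequently (3 times).
Step 3: Mode = 71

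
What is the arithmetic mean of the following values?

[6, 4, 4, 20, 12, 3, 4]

7.5714

Step 1: Sum all values: 6 + 4 + 4 + 20 + 12 + 3 + 4 = 53
Step 2: Count the number of values: n = 7
Step 3: Mean = sum / n = 53 / 7 = 7.5714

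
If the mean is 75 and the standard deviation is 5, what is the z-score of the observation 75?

0

Step 1: Recall the z-score formula: z = (x - mu) / sigma
Step 2: Substitute values: z = (75 - 75) / 5
Step 3: z = 0 / 5 = 0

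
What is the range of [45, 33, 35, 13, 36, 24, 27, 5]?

40

Step 1: Identify the maximum value: max = 45
Step 2: Identify the minimum value: min = 5
Step 3: Range = max - min = 45 - 5 = 40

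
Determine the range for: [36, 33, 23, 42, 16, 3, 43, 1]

42

Step 1: Identify the maximum value: max = 43
Step 2: Identify the minimum value: min = 1
Step 3: Range = max - min = 43 - 1 = 42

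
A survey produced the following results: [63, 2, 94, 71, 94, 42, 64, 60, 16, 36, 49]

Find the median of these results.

60

Step 1: Sort the data in ascending order: [2, 16, 36, 42, 49, 60, 63, 64, 71, 94, 94]
Step 2: The number of values is n = 11.
Step 3: Since n is odd, the median is the middle value at position 6: 60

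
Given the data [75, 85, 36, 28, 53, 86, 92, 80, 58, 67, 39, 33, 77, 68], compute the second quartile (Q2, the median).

67.5

Step 1: Sort the data: [28, 33, 36, 39, 53, 58, 67, 68, 75, 77, 80, 85, 86, 92]
Step 2: n = 14
Step 3: Q2 is the median. Since n is even, it is the average of the values at positions 7 and 8:
  Q2 = (67 + 68) / 2 = 67.5
Step 4: Q2 = 67.5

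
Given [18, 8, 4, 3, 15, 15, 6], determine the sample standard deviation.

6.0396

Step 1: Compute the mean: 9.8571
Step 2: Sum of squared deviations from the mean: 218.8571
Step 3: Sample variance = 218.8571 / 6 = 36.4762
Step 4: Standard deviation = sqrt(36.4762) = 6.0396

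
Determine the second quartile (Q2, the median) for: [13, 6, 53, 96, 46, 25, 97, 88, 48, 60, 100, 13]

50.5

Step 1: Sort the data: [6, 13, 13, 25, 46, 48, 53, 60, 88, 96, 97, 100]
Step 2: n = 12
Step 3: Q2 is the median. Since n is even, it is the average of the values at positions 6 and 7:
  Q2 = (48 + 53) / 2 = 50.5
Step 4: Q2 = 50.5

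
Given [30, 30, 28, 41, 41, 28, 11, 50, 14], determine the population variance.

140.6667

Step 1: Compute the mean: (30 + 30 + 28 + 41 + 41 + 28 + 11 + 50 + 14) / 9 = 30.3333
Step 2: Compute squared deviations from the mean:
  (30 - 30.3333)^2 = 0.1111
  (30 - 30.3333)^2 = 0.1111
  (28 - 30.3333)^2 = 5.4444
  (41 - 30.3333)^2 = 113.7778
  (41 - 30.3333)^2 = 113.7778
  (28 - 30.3333)^2 = 5.4444
  (11 - 30.3333)^2 = 373.7778
  (50 - 30.3333)^2 = 386.7778
  (14 - 30.3333)^2 = 266.7778
Step 3: Sum of squared deviations = 1266
Step 4: Population variance = 1266 / 9 = 140.6667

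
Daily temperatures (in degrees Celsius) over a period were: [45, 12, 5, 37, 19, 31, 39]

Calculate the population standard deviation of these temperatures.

13.9225

Step 1: Compute the mean: 26.8571
Step 2: Sum of squared deviations from the mean: 1356.8571
Step 3: Population variance = 1356.8571 / 7 = 193.8367
Step 4: Standard deviation = sqrt(193.8367) = 13.9225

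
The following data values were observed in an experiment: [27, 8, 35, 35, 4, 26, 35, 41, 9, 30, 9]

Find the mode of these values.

35

Step 1: Count the frequency of each value:
  4: appears 1 time(s)
  8: appears 1 time(s)
  9: appears 2 time(s)
  26: appears 1 time(s)
  27: appears 1 time(s)
  30: appears 1 time(s)
  35: appears 3 time(s)
  41: appears 1 time(s)
Step 2: The value 35 appears most frequently (3 times).
Step 3: Mode = 35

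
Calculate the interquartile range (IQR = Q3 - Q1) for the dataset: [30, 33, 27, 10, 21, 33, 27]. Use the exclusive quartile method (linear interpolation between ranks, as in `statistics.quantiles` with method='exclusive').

12

Step 1: Sort the data: [10, 21, 27, 27, 30, 33, 33]
Step 2: n = 7
Step 3: Using the exclusive quartile method:
  Q1 = 21
  Q2 (median) = 27
  Q3 = 33
  IQR = Q3 - Q1 = 33 - 21 = 12
Step 4: IQR = 12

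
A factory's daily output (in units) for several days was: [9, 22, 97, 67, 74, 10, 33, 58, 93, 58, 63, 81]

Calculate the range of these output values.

88

Step 1: Identify the maximum value: max = 97
Step 2: Identify the minimum value: min = 9
Step 3: Range = max - min = 97 - 9 = 88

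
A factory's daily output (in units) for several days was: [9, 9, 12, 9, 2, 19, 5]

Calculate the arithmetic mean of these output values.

9.2857

Step 1: Sum all values: 9 + 9 + 12 + 9 + 2 + 19 + 5 = 65
Step 2: Count the number of values: n = 7
Step 3: Mean = sum / n = 65 / 7 = 9.2857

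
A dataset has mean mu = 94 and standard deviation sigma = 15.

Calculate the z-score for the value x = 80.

-0.9333

Step 1: Recall the z-score formula: z = (x - mu) / sigma
Step 2: Substitute values: z = (80 - 94) / 15
Step 3: z = -14 / 15 = -0.9333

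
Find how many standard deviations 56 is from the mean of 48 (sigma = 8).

1

Step 1: Recall the z-score formula: z = (x - mu) / sigma
Step 2: Substitute values: z = (56 - 48) / 8
Step 3: z = 8 / 8 = 1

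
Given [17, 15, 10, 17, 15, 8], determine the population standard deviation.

3.448

Step 1: Compute the mean: 13.6667
Step 2: Sum of squared deviations from the mean: 71.3333
Step 3: Population variance = 71.3333 / 6 = 11.8889
Step 4: Standard deviation = sqrt(11.8889) = 3.448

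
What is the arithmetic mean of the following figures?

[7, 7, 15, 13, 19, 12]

12.1667

Step 1: Sum all values: 7 + 7 + 15 + 13 + 19 + 12 = 73
Step 2: Count the number of values: n = 6
Step 3: Mean = sum / n = 73 / 6 = 12.1667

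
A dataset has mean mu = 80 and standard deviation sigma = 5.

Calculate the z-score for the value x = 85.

1

Step 1: Recall the z-score formula: z = (x - mu) / sigma
Step 2: Substitute values: z = (85 - 80) / 5
Step 3: z = 5 / 5 = 1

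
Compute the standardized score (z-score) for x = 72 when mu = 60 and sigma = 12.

1

Step 1: Recall the z-score formula: z = (x - mu) / sigma
Step 2: Substitute values: z = (72 - 60) / 12
Step 3: z = 12 / 12 = 1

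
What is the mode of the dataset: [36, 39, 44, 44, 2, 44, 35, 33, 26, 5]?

44

Step 1: Count the frequency of each value:
  2: appears 1 time(s)
  5: appears 1 time(s)
  26: appears 1 time(s)
  33: appears 1 time(s)
  35: appears 1 time(s)
  36: appears 1 time(s)
  39: appears 1 time(s)
  44: appears 3 time(s)
Step 2: The value 44 appears most frequently (3 times).
Step 3: Mode = 44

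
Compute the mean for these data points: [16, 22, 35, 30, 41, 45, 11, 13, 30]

27

Step 1: Sum all values: 16 + 22 + 35 + 30 + 41 + 45 + 11 + 13 + 30 = 243
Step 2: Count the number of values: n = 9
Step 3: Mean = sum / n = 243 / 9 = 27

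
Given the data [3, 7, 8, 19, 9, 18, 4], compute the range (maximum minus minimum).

16

Step 1: Identify the maximum value: max = 19
Step 2: Identify the minimum value: min = 3
Step 3: Range = max - min = 19 - 3 = 16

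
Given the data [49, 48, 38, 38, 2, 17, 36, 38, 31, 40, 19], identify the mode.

38

Step 1: Count the frequency of each value:
  2: appears 1 time(s)
  17: appears 1 time(s)
  19: appears 1 time(s)
  31: appears 1 time(s)
  36: appears 1 time(s)
  38: appears 3 time(s)
  40: appears 1 time(s)
  48: appears 1 time(s)
  49: appears 1 time(s)
Step 2: The value 38 appears most frequently (3 times).
Step 3: Mode = 38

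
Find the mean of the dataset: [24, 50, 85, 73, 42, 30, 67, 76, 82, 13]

54.2

Step 1: Sum all values: 24 + 50 + 85 + 73 + 42 + 30 + 67 + 76 + 82 + 13 = 542
Step 2: Count the number of values: n = 10
Step 3: Mean = sum / n = 542 / 10 = 54.2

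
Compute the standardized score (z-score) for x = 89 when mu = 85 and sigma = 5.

0.8

Step 1: Recall the z-score formula: z = (x - mu) / sigma
Step 2: Substitute values: z = (89 - 85) / 5
Step 3: z = 4 / 5 = 0.8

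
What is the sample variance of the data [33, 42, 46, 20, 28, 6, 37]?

189.5714

Step 1: Compute the mean: (33 + 42 + 46 + 20 + 28 + 6 + 37) / 7 = 30.2857
Step 2: Compute squared deviations from the mean:
  (33 - 30.2857)^2 = 7.3673
  (42 - 30.2857)^2 = 137.2245
  (46 - 30.2857)^2 = 246.9388
  (20 - 30.2857)^2 = 105.7959
  (28 - 30.2857)^2 = 5.2245
  (6 - 30.2857)^2 = 589.7959
  (37 - 30.2857)^2 = 45.0816
Step 3: Sum of squared deviations = 1137.4286
Step 4: Sample variance = 1137.4286 / 6 = 189.5714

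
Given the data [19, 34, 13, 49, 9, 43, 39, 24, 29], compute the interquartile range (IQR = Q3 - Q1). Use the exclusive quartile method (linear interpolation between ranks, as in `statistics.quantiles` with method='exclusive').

25

Step 1: Sort the data: [9, 13, 19, 24, 29, 34, 39, 43, 49]
Step 2: n = 9
Step 3: Using the exclusive quartile method:
  Q1 = 16
  Q2 (median) = 29
  Q3 = 41
  IQR = Q3 - Q1 = 41 - 16 = 25
Step 4: IQR = 25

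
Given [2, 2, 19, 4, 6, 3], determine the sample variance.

42.8

Step 1: Compute the mean: (2 + 2 + 19 + 4 + 6 + 3) / 6 = 6
Step 2: Compute squared deviations from the mean:
  (2 - 6)^2 = 16
  (2 - 6)^2 = 16
  (19 - 6)^2 = 169
  (4 - 6)^2 = 4
  (6 - 6)^2 = 0
  (3 - 6)^2 = 9
Step 3: Sum of squared deviations = 214
Step 4: Sample variance = 214 / 5 = 42.8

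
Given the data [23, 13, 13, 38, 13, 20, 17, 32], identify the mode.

13

Step 1: Count the frequency of each value:
  13: appears 3 time(s)
  17: appears 1 time(s)
  20: appears 1 time(s)
  23: appears 1 time(s)
  32: appears 1 time(s)
  38: appears 1 time(s)
Step 2: The value 13 appears most frequently (3 times).
Step 3: Mode = 13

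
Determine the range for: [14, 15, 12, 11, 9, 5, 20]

15

Step 1: Identify the maximum value: max = 20
Step 2: Identify the minimum value: min = 5
Step 3: Range = max - min = 20 - 5 = 15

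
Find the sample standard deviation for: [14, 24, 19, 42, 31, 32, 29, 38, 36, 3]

11.9703

Step 1: Compute the mean: 26.8
Step 2: Sum of squared deviations from the mean: 1289.6
Step 3: Sample variance = 1289.6 / 9 = 143.2889
Step 4: Standard deviation = sqrt(143.2889) = 11.9703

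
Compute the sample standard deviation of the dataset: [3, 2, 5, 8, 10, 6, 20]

6.0749

Step 1: Compute the mean: 7.7143
Step 2: Sum of squared deviations from the mean: 221.4286
Step 3: Sample variance = 221.4286 / 6 = 36.9048
Step 4: Standard deviation = sqrt(36.9048) = 6.0749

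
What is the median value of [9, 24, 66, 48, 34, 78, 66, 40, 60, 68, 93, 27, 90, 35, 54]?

54

Step 1: Sort the data in ascending order: [9, 24, 27, 34, 35, 40, 48, 54, 60, 66, 66, 68, 78, 90, 93]
Step 2: The number of values is n = 15.
Step 3: Since n is odd, the median is the middle value at position 8: 54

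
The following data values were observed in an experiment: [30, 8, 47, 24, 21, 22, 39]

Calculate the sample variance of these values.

163.9048

Step 1: Compute the mean: (30 + 8 + 47 + 24 + 21 + 22 + 39) / 7 = 27.2857
Step 2: Compute squared deviations from the mean:
  (30 - 27.2857)^2 = 7.3673
  (8 - 27.2857)^2 = 371.9388
  (47 - 27.2857)^2 = 388.6531
  (24 - 27.2857)^2 = 10.7959
  (21 - 27.2857)^2 = 39.5102
  (22 - 27.2857)^2 = 27.9388
  (39 - 27.2857)^2 = 137.2245
Step 3: Sum of squared deviations = 983.4286
Step 4: Sample variance = 983.4286 / 6 = 163.9048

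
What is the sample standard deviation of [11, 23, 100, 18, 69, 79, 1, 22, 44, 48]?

32.4525

Step 1: Compute the mean: 41.5
Step 2: Sum of squared deviations from the mean: 9478.5
Step 3: Sample variance = 9478.5 / 9 = 1053.1667
Step 4: Standard deviation = sqrt(1053.1667) = 32.4525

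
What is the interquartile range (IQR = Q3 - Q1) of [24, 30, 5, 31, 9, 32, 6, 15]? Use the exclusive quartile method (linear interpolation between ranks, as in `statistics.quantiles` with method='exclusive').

24

Step 1: Sort the data: [5, 6, 9, 15, 24, 30, 31, 32]
Step 2: n = 8
Step 3: Using the exclusive quartile method:
  Q1 = 6.75
  Q2 (median) = 19.5
  Q3 = 30.75
  IQR = Q3 - Q1 = 30.75 - 6.75 = 24
Step 4: IQR = 24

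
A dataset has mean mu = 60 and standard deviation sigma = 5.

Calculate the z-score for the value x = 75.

3

Step 1: Recall the z-score formula: z = (x - mu) / sigma
Step 2: Substitute values: z = (75 - 60) / 5
Step 3: z = 15 / 5 = 3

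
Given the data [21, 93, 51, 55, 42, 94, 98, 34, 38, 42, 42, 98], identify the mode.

42

Step 1: Count the frequency of each value:
  21: appears 1 time(s)
  34: appears 1 time(s)
  38: appears 1 time(s)
  42: appears 3 time(s)
  51: appears 1 time(s)
  55: appears 1 time(s)
  93: appears 1 time(s)
  94: appears 1 time(s)
  98: appears 2 time(s)
Step 2: The value 42 appears most frequently (3 times).
Step 3: Mode = 42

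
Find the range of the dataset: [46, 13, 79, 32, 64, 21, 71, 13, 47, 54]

66

Step 1: Identify the maximum value: max = 79
Step 2: Identify the minimum value: min = 13
Step 3: Range = max - min = 79 - 13 = 66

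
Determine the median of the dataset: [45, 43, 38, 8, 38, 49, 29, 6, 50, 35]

38

Step 1: Sort the data in ascending order: [6, 8, 29, 35, 38, 38, 43, 45, 49, 50]
Step 2: The number of values is n = 10.
Step 3: Since n is even, the median is the average of positions 5 and 6:
  Median = (38 + 38) / 2 = 38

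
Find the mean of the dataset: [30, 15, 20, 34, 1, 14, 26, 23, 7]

18.8889

Step 1: Sum all values: 30 + 15 + 20 + 34 + 1 + 14 + 26 + 23 + 7 = 170
Step 2: Count the number of values: n = 9
Step 3: Mean = sum / n = 170 / 9 = 18.8889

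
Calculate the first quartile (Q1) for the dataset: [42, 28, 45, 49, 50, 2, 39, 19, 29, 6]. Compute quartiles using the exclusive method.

15.75

Step 1: Sort the data: [2, 6, 19, 28, 29, 39, 42, 45, 49, 50]
Step 2: n = 10
Step 3: Using the exclusive quartile method:
  Q1 = 15.75
  Q2 (median) = 34
  Q3 = 46
  IQR = Q3 - Q1 = 46 - 15.75 = 30.25
Step 4: Q1 = 15.75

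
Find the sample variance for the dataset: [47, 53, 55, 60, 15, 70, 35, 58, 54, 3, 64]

436.0182

Step 1: Compute the mean: (47 + 53 + 55 + 60 + 15 + 70 + 35 + 58 + 54 + 3 + 64) / 11 = 46.7273
Step 2: Compute squared deviations from the mean:
  (47 - 46.7273)^2 = 0.0744
  (53 - 46.7273)^2 = 39.3471
  (55 - 46.7273)^2 = 68.438
  (60 - 46.7273)^2 = 176.1653
  (15 - 46.7273)^2 = 1006.6198
  (70 - 46.7273)^2 = 541.6198
  (35 - 46.7273)^2 = 137.5289
  (58 - 46.7273)^2 = 127.0744
  (54 - 46.7273)^2 = 52.8926
  (3 - 46.7273)^2 = 1912.0744
  (64 - 46.7273)^2 = 298.3471
Step 3: Sum of squared deviations = 4360.1818
Step 4: Sample variance = 4360.1818 / 10 = 436.0182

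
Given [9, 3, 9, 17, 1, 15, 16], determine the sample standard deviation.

6.3509

Step 1: Compute the mean: 10
Step 2: Sum of squared deviations from the mean: 242
Step 3: Sample variance = 242 / 6 = 40.3333
Step 4: Standard deviation = sqrt(40.3333) = 6.3509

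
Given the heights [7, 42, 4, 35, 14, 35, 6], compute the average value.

20.4286

Step 1: Sum all values: 7 + 42 + 4 + 35 + 14 + 35 + 6 = 143
Step 2: Count the number of values: n = 7
Step 3: Mean = sum / n = 143 / 7 = 20.4286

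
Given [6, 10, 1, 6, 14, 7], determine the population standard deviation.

3.9861

Step 1: Compute the mean: 7.3333
Step 2: Sum of squared deviations from the mean: 95.3333
Step 3: Population variance = 95.3333 / 6 = 15.8889
Step 4: Standard deviation = sqrt(15.8889) = 3.9861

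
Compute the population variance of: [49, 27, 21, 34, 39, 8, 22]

154.5306

Step 1: Compute the mean: (49 + 27 + 21 + 34 + 39 + 8 + 22) / 7 = 28.5714
Step 2: Compute squared deviations from the mean:
  (49 - 28.5714)^2 = 417.3265
  (27 - 28.5714)^2 = 2.4694
  (21 - 28.5714)^2 = 57.3265
  (34 - 28.5714)^2 = 29.4694
  (39 - 28.5714)^2 = 108.7551
  (8 - 28.5714)^2 = 423.1837
  (22 - 28.5714)^2 = 43.1837
Step 3: Sum of squared deviations = 1081.7143
Step 4: Population variance = 1081.7143 / 7 = 154.5306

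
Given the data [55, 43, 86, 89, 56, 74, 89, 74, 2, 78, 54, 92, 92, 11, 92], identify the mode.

92

Step 1: Count the frequency of each value:
  2: appears 1 time(s)
  11: appears 1 time(s)
  43: appears 1 time(s)
  54: appears 1 time(s)
  55: appears 1 time(s)
  56: appears 1 time(s)
  74: appears 2 time(s)
  78: appears 1 time(s)
  86: appears 1 time(s)
  89: appears 2 time(s)
  92: appears 3 time(s)
Step 2: The value 92 appears most frequently (3 times).
Step 3: Mode = 92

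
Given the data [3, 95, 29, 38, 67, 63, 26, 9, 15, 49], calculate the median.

33.5

Step 1: Sort the data in ascending order: [3, 9, 15, 26, 29, 38, 49, 63, 67, 95]
Step 2: The number of values is n = 10.
Step 3: Since n is even, the median is the average of positions 5 and 6:
  Median = (29 + 38) / 2 = 33.5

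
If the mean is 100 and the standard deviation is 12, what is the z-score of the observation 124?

2

Step 1: Recall the z-score formula: z = (x - mu) / sigma
Step 2: Substitute values: z = (124 - 100) / 12
Step 3: z = 24 / 12 = 2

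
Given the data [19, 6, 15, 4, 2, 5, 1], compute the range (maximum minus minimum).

18

Step 1: Identify the maximum value: max = 19
Step 2: Identify the minimum value: min = 1
Step 3: Range = max - min = 19 - 1 = 18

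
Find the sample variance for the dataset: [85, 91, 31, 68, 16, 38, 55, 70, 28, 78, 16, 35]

723.1742

Step 1: Compute the mean: (85 + 91 + 31 + 68 + 16 + 38 + 55 + 70 + 28 + 78 + 16 + 35) / 12 = 50.9167
Step 2: Compute squared deviations from the mean:
  (85 - 50.9167)^2 = 1161.6736
  (91 - 50.9167)^2 = 1606.6736
  (31 - 50.9167)^2 = 396.6736
  (68 - 50.9167)^2 = 291.8403
  (16 - 50.9167)^2 = 1219.1736
  (38 - 50.9167)^2 = 166.8403
  (55 - 50.9167)^2 = 16.6736
  (70 - 50.9167)^2 = 364.1736
  (28 - 50.9167)^2 = 525.1736
  (78 - 50.9167)^2 = 733.5069
  (16 - 50.9167)^2 = 1219.1736
  (35 - 50.9167)^2 = 253.3403
Step 3: Sum of squared deviations = 7954.9167
Step 4: Sample variance = 7954.9167 / 11 = 723.1742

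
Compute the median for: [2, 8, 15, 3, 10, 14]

9

Step 1: Sort the data in ascending order: [2, 3, 8, 10, 14, 15]
Step 2: The number of values is n = 6.
Step 3: Since n is even, the median is the average of positions 3 and 4:
  Median = (8 + 10) / 2 = 9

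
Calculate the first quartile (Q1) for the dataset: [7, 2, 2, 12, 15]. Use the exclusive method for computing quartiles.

2

Step 1: Sort the data: [2, 2, 7, 12, 15]
Step 2: n = 5
Step 3: Using the exclusive quartile method:
  Q1 = 2
  Q2 (median) = 7
  Q3 = 13.5
  IQR = Q3 - Q1 = 13.5 - 2 = 11.5
Step 4: Q1 = 2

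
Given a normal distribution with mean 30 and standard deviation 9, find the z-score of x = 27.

-0.3333

Step 1: Recall the z-score formula: z = (x - mu) / sigma
Step 2: Substitute values: z = (27 - 30) / 9
Step 3: z = -3 / 9 = -0.3333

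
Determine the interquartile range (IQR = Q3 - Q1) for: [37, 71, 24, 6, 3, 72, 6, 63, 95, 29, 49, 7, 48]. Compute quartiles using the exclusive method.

60.5

Step 1: Sort the data: [3, 6, 6, 7, 24, 29, 37, 48, 49, 63, 71, 72, 95]
Step 2: n = 13
Step 3: Using the exclusive quartile method:
  Q1 = 6.5
  Q2 (median) = 37
  Q3 = 67
  IQR = Q3 - Q1 = 67 - 6.5 = 60.5
Step 4: IQR = 60.5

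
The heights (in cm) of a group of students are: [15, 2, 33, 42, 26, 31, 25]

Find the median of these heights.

26

Step 1: Sort the data in ascending order: [2, 15, 25, 26, 31, 33, 42]
Step 2: The number of values is n = 7.
Step 3: Since n is odd, the median is the middle value at position 4: 26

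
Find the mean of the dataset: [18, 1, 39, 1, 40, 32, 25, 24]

22.5

Step 1: Sum all values: 18 + 1 + 39 + 1 + 40 + 32 + 25 + 24 = 180
Step 2: Count the number of values: n = 8
Step 3: Mean = sum / n = 180 / 8 = 22.5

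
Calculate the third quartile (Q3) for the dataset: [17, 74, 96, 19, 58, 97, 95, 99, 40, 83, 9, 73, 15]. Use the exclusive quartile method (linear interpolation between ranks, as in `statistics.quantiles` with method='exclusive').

95.5

Step 1: Sort the data: [9, 15, 17, 19, 40, 58, 73, 74, 83, 95, 96, 97, 99]
Step 2: n = 13
Step 3: Using the exclusive quartile method:
  Q1 = 18
  Q2 (median) = 73
  Q3 = 95.5
  IQR = Q3 - Q1 = 95.5 - 18 = 77.5
Step 4: Q3 = 95.5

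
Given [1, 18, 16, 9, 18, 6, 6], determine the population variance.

39.3878

Step 1: Compute the mean: (1 + 18 + 16 + 9 + 18 + 6 + 6) / 7 = 10.5714
Step 2: Compute squared deviations from the mean:
  (1 - 10.5714)^2 = 91.6122
  (18 - 10.5714)^2 = 55.1837
  (16 - 10.5714)^2 = 29.4694
  (9 - 10.5714)^2 = 2.4694
  (18 - 10.5714)^2 = 55.1837
  (6 - 10.5714)^2 = 20.898
  (6 - 10.5714)^2 = 20.898
Step 3: Sum of squared deviations = 275.7143
Step 4: Population variance = 275.7143 / 7 = 39.3878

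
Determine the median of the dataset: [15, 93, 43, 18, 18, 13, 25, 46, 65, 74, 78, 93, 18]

43

Step 1: Sort the data in ascending order: [13, 15, 18, 18, 18, 25, 43, 46, 65, 74, 78, 93, 93]
Step 2: The number of values is n = 13.
Step 3: Since n is odd, the median is the middle value at position 7: 43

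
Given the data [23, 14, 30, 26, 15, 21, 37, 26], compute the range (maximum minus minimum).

23

Step 1: Identify the maximum value: max = 37
Step 2: Identify the minimum value: min = 14
Step 3: Range = max - min = 37 - 14 = 23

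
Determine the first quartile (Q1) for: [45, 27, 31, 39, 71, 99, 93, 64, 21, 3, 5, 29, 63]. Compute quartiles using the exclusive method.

24

Step 1: Sort the data: [3, 5, 21, 27, 29, 31, 39, 45, 63, 64, 71, 93, 99]
Step 2: n = 13
Step 3: Using the exclusive quartile method:
  Q1 = 24
  Q2 (median) = 39
  Q3 = 67.5
  IQR = Q3 - Q1 = 67.5 - 24 = 43.5
Step 4: Q1 = 24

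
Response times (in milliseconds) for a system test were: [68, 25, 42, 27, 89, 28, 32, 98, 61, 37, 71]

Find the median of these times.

42

Step 1: Sort the data in ascending order: [25, 27, 28, 32, 37, 42, 61, 68, 71, 89, 98]
Step 2: The number of values is n = 11.
Step 3: Since n is odd, the median is the middle value at position 6: 42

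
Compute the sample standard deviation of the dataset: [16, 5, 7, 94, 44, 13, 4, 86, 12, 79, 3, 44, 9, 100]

37.2886

Step 1: Compute the mean: 36.8571
Step 2: Sum of squared deviations from the mean: 18075.7143
Step 3: Sample variance = 18075.7143 / 13 = 1390.4396
Step 4: Standard deviation = sqrt(1390.4396) = 37.2886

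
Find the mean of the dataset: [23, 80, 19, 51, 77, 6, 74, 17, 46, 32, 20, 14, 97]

42.7692

Step 1: Sum all values: 23 + 80 + 19 + 51 + 77 + 6 + 74 + 17 + 46 + 32 + 20 + 14 + 97 = 556
Step 2: Count the number of values: n = 13
Step 3: Mean = sum / n = 556 / 13 = 42.7692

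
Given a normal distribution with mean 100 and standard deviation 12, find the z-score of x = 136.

3

Step 1: Recall the z-score formula: z = (x - mu) / sigma
Step 2: Substitute values: z = (136 - 100) / 12
Step 3: z = 36 / 12 = 3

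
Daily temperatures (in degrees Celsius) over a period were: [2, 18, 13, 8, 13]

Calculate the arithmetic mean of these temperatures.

10.8

Step 1: Sum all values: 2 + 18 + 13 + 8 + 13 = 54
Step 2: Count the number of values: n = 5
Step 3: Mean = sum / n = 54 / 5 = 10.8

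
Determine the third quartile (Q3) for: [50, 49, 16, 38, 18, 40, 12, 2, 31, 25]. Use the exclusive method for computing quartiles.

42.25

Step 1: Sort the data: [2, 12, 16, 18, 25, 31, 38, 40, 49, 50]
Step 2: n = 10
Step 3: Using the exclusive quartile method:
  Q1 = 15
  Q2 (median) = 28
  Q3 = 42.25
  IQR = Q3 - Q1 = 42.25 - 15 = 27.25
Step 4: Q3 = 42.25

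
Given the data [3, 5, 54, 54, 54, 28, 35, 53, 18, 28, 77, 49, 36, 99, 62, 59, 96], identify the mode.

54

Step 1: Count the frequency of each value:
  3: appears 1 time(s)
  5: appears 1 time(s)
  18: appears 1 time(s)
  28: appears 2 time(s)
  35: appears 1 time(s)
  36: appears 1 time(s)
  49: appears 1 time(s)
  53: appears 1 time(s)
  54: appears 3 time(s)
  59: appears 1 time(s)
  62: appears 1 time(s)
  77: appears 1 time(s)
  96: appears 1 time(s)
  99: appears 1 time(s)
Step 2: The value 54 appears most frequently (3 times).
Step 3: Mode = 54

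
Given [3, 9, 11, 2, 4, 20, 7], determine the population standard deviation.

5.757

Step 1: Compute the mean: 8
Step 2: Sum of squared deviations from the mean: 232
Step 3: Population variance = 232 / 7 = 33.1429
Step 4: Standard deviation = sqrt(33.1429) = 5.757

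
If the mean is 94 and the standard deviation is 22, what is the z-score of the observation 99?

0.2273

Step 1: Recall the z-score formula: z = (x - mu) / sigma
Step 2: Substitute values: z = (99 - 94) / 22
Step 3: z = 5 / 22 = 0.2273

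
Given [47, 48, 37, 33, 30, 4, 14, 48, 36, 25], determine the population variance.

193.96

Step 1: Compute the mean: (47 + 48 + 37 + 33 + 30 + 4 + 14 + 48 + 36 + 25) / 10 = 32.2
Step 2: Compute squared deviations from the mean:
  (47 - 32.2)^2 = 219.04
  (48 - 32.2)^2 = 249.64
  (37 - 32.2)^2 = 23.04
  (33 - 32.2)^2 = 0.64
  (30 - 32.2)^2 = 4.84
  (4 - 32.2)^2 = 795.24
  (14 - 32.2)^2 = 331.24
  (48 - 32.2)^2 = 249.64
  (36 - 32.2)^2 = 14.44
  (25 - 32.2)^2 = 51.84
Step 3: Sum of squared deviations = 1939.6
Step 4: Population variance = 1939.6 / 10 = 193.96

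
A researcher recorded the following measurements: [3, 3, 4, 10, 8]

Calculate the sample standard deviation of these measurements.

3.2094

Step 1: Compute the mean: 5.6
Step 2: Sum of squared deviations from the mean: 41.2
Step 3: Sample variance = 41.2 / 4 = 10.3
Step 4: Standard deviation = sqrt(10.3) = 3.2094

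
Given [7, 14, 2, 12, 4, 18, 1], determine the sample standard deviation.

6.4991

Step 1: Compute the mean: 8.2857
Step 2: Sum of squared deviations from the mean: 253.4286
Step 3: Sample variance = 253.4286 / 6 = 42.2381
Step 4: Standard deviation = sqrt(42.2381) = 6.4991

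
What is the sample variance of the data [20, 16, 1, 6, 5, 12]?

52.4

Step 1: Compute the mean: (20 + 16 + 1 + 6 + 5 + 12) / 6 = 10
Step 2: Compute squared deviations from the mean:
  (20 - 10)^2 = 100
  (16 - 10)^2 = 36
  (1 - 10)^2 = 81
  (6 - 10)^2 = 16
  (5 - 10)^2 = 25
  (12 - 10)^2 = 4
Step 3: Sum of squared deviations = 262
Step 4: Sample variance = 262 / 5 = 52.4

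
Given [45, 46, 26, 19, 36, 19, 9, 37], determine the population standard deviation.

12.5692

Step 1: Compute the mean: 29.625
Step 2: Sum of squared deviations from the mean: 1263.875
Step 3: Population variance = 1263.875 / 8 = 157.9844
Step 4: Standard deviation = sqrt(157.9844) = 12.5692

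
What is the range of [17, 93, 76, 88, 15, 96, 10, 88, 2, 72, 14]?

94

Step 1: Identify the maximum value: max = 96
Step 2: Identify the minimum value: min = 2
Step 3: Range = max - min = 96 - 2 = 94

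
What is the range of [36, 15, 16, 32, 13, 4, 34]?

32

Step 1: Identify the maximum value: max = 36
Step 2: Identify the minimum value: min = 4
Step 3: Range = max - min = 36 - 4 = 32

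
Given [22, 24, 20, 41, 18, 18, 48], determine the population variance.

125.9184

Step 1: Compute the mean: (22 + 24 + 20 + 41 + 18 + 18 + 48) / 7 = 27.2857
Step 2: Compute squared deviations from the mean:
  (22 - 27.2857)^2 = 27.9388
  (24 - 27.2857)^2 = 10.7959
  (20 - 27.2857)^2 = 53.0816
  (41 - 27.2857)^2 = 188.0816
  (18 - 27.2857)^2 = 86.2245
  (18 - 27.2857)^2 = 86.2245
  (48 - 27.2857)^2 = 429.0816
Step 3: Sum of squared deviations = 881.4286
Step 4: Population variance = 881.4286 / 7 = 125.9184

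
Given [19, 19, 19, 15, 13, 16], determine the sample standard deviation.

2.5626

Step 1: Compute the mean: 16.8333
Step 2: Sum of squared deviations from the mean: 32.8333
Step 3: Sample variance = 32.8333 / 5 = 6.5667
Step 4: Standard deviation = sqrt(6.5667) = 2.5626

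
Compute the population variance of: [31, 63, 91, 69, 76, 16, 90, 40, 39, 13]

751.56

Step 1: Compute the mean: (31 + 63 + 91 + 69 + 76 + 16 + 90 + 40 + 39 + 13) / 10 = 52.8
Step 2: Compute squared deviations from the mean:
  (31 - 52.8)^2 = 475.24
  (63 - 52.8)^2 = 104.04
  (91 - 52.8)^2 = 1459.24
  (69 - 52.8)^2 = 262.44
  (76 - 52.8)^2 = 538.24
  (16 - 52.8)^2 = 1354.24
  (90 - 52.8)^2 = 1383.84
  (40 - 52.8)^2 = 163.84
  (39 - 52.8)^2 = 190.44
  (13 - 52.8)^2 = 1584.04
Step 3: Sum of squared deviations = 7515.6
Step 4: Population variance = 7515.6 / 10 = 751.56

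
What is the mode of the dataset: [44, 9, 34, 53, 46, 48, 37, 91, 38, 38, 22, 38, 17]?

38

Step 1: Count the frequency of each value:
  9: appears 1 time(s)
  17: appears 1 time(s)
  22: appears 1 time(s)
  34: appears 1 time(s)
  37: appears 1 time(s)
  38: appears 3 time(s)
  44: appears 1 time(s)
  46: appears 1 time(s)
  48: appears 1 time(s)
  53: appears 1 time(s)
  91: appears 1 time(s)
Step 2: The value 38 appears most frequently (3 times).
Step 3: Mode = 38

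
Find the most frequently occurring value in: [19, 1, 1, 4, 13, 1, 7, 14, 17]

1

Step 1: Count the frequency of each value:
  1: appears 3 time(s)
  4: appears 1 time(s)
  7: appears 1 time(s)
  13: appears 1 time(s)
  14: appears 1 time(s)
  17: appears 1 time(s)
  19: appears 1 time(s)
Step 2: The value 1 appears most frequently (3 times).
Step 3: Mode = 1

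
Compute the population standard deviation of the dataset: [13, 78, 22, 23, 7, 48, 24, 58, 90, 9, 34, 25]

25.8858

Step 1: Compute the mean: 35.9167
Step 2: Sum of squared deviations from the mean: 8040.9167
Step 3: Population variance = 8040.9167 / 12 = 670.0764
Step 4: Standard deviation = sqrt(670.0764) = 25.8858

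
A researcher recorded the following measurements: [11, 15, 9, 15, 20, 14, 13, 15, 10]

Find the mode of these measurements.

15

Step 1: Count the frequency of each value:
  9: appears 1 time(s)
  10: appears 1 time(s)
  11: appears 1 time(s)
  13: appears 1 time(s)
  14: appears 1 time(s)
  15: appears 3 time(s)
  20: appears 1 time(s)
Step 2: The value 15 appears most frequently (3 times).
Step 3: Mode = 15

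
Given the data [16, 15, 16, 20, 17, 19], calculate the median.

16.5

Step 1: Sort the data in ascending order: [15, 16, 16, 17, 19, 20]
Step 2: The number of values is n = 6.
Step 3: Since n is even, the median is the average of positions 3 and 4:
  Median = (16 + 17) / 2 = 16.5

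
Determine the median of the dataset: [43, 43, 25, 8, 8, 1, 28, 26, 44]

26

Step 1: Sort the data in ascending order: [1, 8, 8, 25, 26, 28, 43, 43, 44]
Step 2: The number of values is n = 9.
Step 3: Since n is odd, the median is the middle value at position 5: 26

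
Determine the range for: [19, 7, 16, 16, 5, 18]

14

Step 1: Identify the maximum value: max = 19
Step 2: Identify the minimum value: min = 5
Step 3: Range = max - min = 19 - 5 = 14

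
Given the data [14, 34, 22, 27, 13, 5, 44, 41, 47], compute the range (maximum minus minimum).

42

Step 1: Identify the maximum value: max = 47
Step 2: Identify the minimum value: min = 5
Step 3: Range = max - min = 47 - 5 = 42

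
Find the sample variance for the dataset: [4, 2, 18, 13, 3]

50.5

Step 1: Compute the mean: (4 + 2 + 18 + 13 + 3) / 5 = 8
Step 2: Compute squared deviations from the mean:
  (4 - 8)^2 = 16
  (2 - 8)^2 = 36
  (18 - 8)^2 = 100
  (13 - 8)^2 = 25
  (3 - 8)^2 = 25
Step 3: Sum of squared deviations = 202
Step 4: Sample variance = 202 / 4 = 50.5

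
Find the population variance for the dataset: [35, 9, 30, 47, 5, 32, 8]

227.3469

Step 1: Compute the mean: (35 + 9 + 30 + 47 + 5 + 32 + 8) / 7 = 23.7143
Step 2: Compute squared deviations from the mean:
  (35 - 23.7143)^2 = 127.3673
  (9 - 23.7143)^2 = 216.5102
  (30 - 23.7143)^2 = 39.5102
  (47 - 23.7143)^2 = 542.2245
  (5 - 23.7143)^2 = 350.2245
  (32 - 23.7143)^2 = 68.6531
  (8 - 23.7143)^2 = 246.9388
Step 3: Sum of squared deviations = 1591.4286
Step 4: Population variance = 1591.4286 / 7 = 227.3469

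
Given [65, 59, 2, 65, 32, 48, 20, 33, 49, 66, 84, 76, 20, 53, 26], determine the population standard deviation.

22.724

Step 1: Compute the mean: 46.5333
Step 2: Sum of squared deviations from the mean: 7745.7333
Step 3: Population variance = 7745.7333 / 15 = 516.3822
Step 4: Standard deviation = sqrt(516.3822) = 22.724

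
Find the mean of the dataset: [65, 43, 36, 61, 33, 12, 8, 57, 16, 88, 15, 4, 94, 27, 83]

42.8

Step 1: Sum all values: 65 + 43 + 36 + 61 + 33 + 12 + 8 + 57 + 16 + 88 + 15 + 4 + 94 + 27 + 83 = 642
Step 2: Count the number of values: n = 15
Step 3: Mean = sum / n = 642 / 15 = 42.8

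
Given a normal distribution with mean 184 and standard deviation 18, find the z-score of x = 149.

-1.9444

Step 1: Recall the z-score formula: z = (x - mu) / sigma
Step 2: Substitute values: z = (149 - 184) / 18
Step 3: z = -35 / 18 = -1.9444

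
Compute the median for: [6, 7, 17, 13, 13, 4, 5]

7

Step 1: Sort the data in ascending order: [4, 5, 6, 7, 13, 13, 17]
Step 2: The number of values is n = 7.
Step 3: Since n is odd, the median is the middle value at position 4: 7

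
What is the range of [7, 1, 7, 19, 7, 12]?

18

Step 1: Identify the maximum value: max = 19
Step 2: Identify the minimum value: min = 1
Step 3: Range = max - min = 19 - 1 = 18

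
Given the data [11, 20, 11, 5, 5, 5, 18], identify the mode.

5

Step 1: Count the frequency of each value:
  5: appears 3 time(s)
  11: appears 2 time(s)
  18: appears 1 time(s)
  20: appears 1 time(s)
Step 2: The value 5 appears most frequently (3 times).
Step 3: Mode = 5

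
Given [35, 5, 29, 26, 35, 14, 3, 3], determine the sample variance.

199.0714

Step 1: Compute the mean: (35 + 5 + 29 + 26 + 35 + 14 + 3 + 3) / 8 = 18.75
Step 2: Compute squared deviations from the mean:
  (35 - 18.75)^2 = 264.0625
  (5 - 18.75)^2 = 189.0625
  (29 - 18.75)^2 = 105.0625
  (26 - 18.75)^2 = 52.5625
  (35 - 18.75)^2 = 264.0625
  (14 - 18.75)^2 = 22.5625
  (3 - 18.75)^2 = 248.0625
  (3 - 18.75)^2 = 248.0625
Step 3: Sum of squared deviations = 1393.5
Step 4: Sample variance = 1393.5 / 7 = 199.0714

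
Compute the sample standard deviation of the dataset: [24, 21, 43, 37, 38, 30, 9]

11.7676

Step 1: Compute the mean: 28.8571
Step 2: Sum of squared deviations from the mean: 830.8571
Step 3: Sample variance = 830.8571 / 6 = 138.4762
Step 4: Standard deviation = sqrt(138.4762) = 11.7676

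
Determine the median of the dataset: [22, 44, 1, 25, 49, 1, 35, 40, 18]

25

Step 1: Sort the data in ascending order: [1, 1, 18, 22, 25, 35, 40, 44, 49]
Step 2: The number of values is n = 9.
Step 3: Since n is odd, the median is the middle value at position 5: 25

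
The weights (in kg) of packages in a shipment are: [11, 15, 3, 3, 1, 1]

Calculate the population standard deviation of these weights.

5.3748

Step 1: Compute the mean: 5.6667
Step 2: Sum of squared deviations from the mean: 173.3333
Step 3: Population variance = 173.3333 / 6 = 28.8889
Step 4: Standard deviation = sqrt(28.8889) = 5.3748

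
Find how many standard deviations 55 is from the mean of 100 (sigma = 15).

-3

Step 1: Recall the z-score formula: z = (x - mu) / sigma
Step 2: Substitute values: z = (55 - 100) / 15
Step 3: z = -45 / 15 = -3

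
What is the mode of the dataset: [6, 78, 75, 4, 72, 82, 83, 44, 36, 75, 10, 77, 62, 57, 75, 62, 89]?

75

Step 1: Count the frequency of each value:
  4: appears 1 time(s)
  6: appears 1 time(s)
  10: appears 1 time(s)
  36: appears 1 time(s)
  44: appears 1 time(s)
  57: appears 1 time(s)
  62: appears 2 time(s)
  72: appears 1 time(s)
  75: appears 3 time(s)
  77: appears 1 time(s)
  78: appears 1 time(s)
  82: appears 1 time(s)
  83: appears 1 time(s)
  89: appears 1 time(s)
Step 2: The value 75 appears most frequently (3 times).
Step 3: Mode = 75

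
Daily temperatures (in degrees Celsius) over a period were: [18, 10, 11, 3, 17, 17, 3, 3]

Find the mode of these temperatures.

3

Step 1: Count the frequency of each value:
  3: appears 3 time(s)
  10: appears 1 time(s)
  11: appears 1 time(s)
  17: appears 2 time(s)
  18: appears 1 time(s)
Step 2: The value 3 appears most frequently (3 times).
Step 3: Mode = 3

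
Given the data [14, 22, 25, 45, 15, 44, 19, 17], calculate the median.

20.5

Step 1: Sort the data in ascending order: [14, 15, 17, 19, 22, 25, 44, 45]
Step 2: The number of values is n = 8.
Step 3: Since n is even, the median is the average of positions 4 and 5:
  Median = (19 + 22) / 2 = 20.5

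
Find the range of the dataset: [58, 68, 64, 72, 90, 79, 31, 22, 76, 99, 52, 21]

78

Step 1: Identify the maximum value: max = 99
Step 2: Identify the minimum value: min = 21
Step 3: Range = max - min = 99 - 21 = 78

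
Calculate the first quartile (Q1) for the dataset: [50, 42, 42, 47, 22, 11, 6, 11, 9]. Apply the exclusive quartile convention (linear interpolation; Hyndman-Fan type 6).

10

Step 1: Sort the data: [6, 9, 11, 11, 22, 42, 42, 47, 50]
Step 2: n = 9
Step 3: Using the exclusive quartile method:
  Q1 = 10
  Q2 (median) = 22
  Q3 = 44.5
  IQR = Q3 - Q1 = 44.5 - 10 = 34.5
Step 4: Q1 = 10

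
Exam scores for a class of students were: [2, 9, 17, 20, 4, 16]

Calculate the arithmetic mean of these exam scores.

11.3333

Step 1: Sum all values: 2 + 9 + 17 + 20 + 4 + 16 = 68
Step 2: Count the number of values: n = 6
Step 3: Mean = sum / n = 68 / 6 = 11.3333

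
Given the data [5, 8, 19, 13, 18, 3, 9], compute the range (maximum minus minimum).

16

Step 1: Identify the maximum value: max = 19
Step 2: Identify the minimum value: min = 3
Step 3: Range = max - min = 19 - 3 = 16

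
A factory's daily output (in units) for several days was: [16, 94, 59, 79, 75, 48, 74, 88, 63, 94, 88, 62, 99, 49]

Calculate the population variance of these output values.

488.102

Step 1: Compute the mean: (16 + 94 + 59 + 79 + 75 + 48 + 74 + 88 + 63 + 94 + 88 + 62 + 99 + 49) / 14 = 70.5714
Step 2: Compute squared deviations from the mean:
  (16 - 70.5714)^2 = 2978.0408
  (94 - 70.5714)^2 = 548.898
  (59 - 70.5714)^2 = 133.898
  (79 - 70.5714)^2 = 71.0408
  (75 - 70.5714)^2 = 19.6122
  (48 - 70.5714)^2 = 509.4694
  (74 - 70.5714)^2 = 11.7551
  (88 - 70.5714)^2 = 303.7551
  (63 - 70.5714)^2 = 57.3265
  (94 - 70.5714)^2 = 548.898
  (88 - 70.5714)^2 = 303.7551
  (62 - 70.5714)^2 = 73.4694
  (99 - 70.5714)^2 = 808.1837
  (49 - 70.5714)^2 = 465.3265
Step 3: Sum of squared deviations = 6833.4286
Step 4: Population variance = 6833.4286 / 14 = 488.102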